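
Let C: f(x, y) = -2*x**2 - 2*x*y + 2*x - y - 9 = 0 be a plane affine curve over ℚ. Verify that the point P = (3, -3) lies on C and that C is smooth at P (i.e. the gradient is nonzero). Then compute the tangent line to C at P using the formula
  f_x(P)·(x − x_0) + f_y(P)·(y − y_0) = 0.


Tangent line at P: -4*x - 7*y - 9 = 0.

Step 1: f(3, -3) = 0, so P lies on C.
Step 2: partial derivatives
  f_x(x, y) = -4*x - 2*y + 2, f_y(x, y) = -2*x - 1.
  f_x(P) = -4, f_y(P) = -7 (gradient nonzero, so P is smooth).
Step 3: tangent line at P: -4·(x − 3) + -7·(y − -3) = 0.
Expanding: -4*x - 7*y - 9 = 0.


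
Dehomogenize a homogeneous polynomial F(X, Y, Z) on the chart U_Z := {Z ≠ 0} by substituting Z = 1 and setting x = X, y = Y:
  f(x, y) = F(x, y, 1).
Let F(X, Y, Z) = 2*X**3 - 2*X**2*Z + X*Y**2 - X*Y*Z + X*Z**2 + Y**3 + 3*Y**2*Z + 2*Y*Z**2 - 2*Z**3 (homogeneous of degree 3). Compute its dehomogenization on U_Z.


f(x, y) = 2*x**3 - 2*x**2 + x*y**2 - x*y + x + y**3 + 3*y**2 + 2*y - 2

On U_Z we set Z = 1. Each monomial c·X^i·Y^j·Z^k in F becomes c·x^i·y^j·1^k = c·x^i·y^j.
Substituting Z = 1: F(X, Y, 1) = 2*x**3 - 2*x**2 + x*y**2 - x*y + x + y**3 + 3*y**2 + 2*y - 2.
Note: deg(f) ≤ deg(F) = 3; strict inequality happens when F is divisible by Z (lost terms).


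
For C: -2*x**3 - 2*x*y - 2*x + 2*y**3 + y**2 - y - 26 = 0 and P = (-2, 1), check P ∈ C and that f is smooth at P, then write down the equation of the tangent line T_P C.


Tangent line at P: -28*x + 11*y - 67 = 0.

Step 1: f(-2, 1) = 0, so P lies on C.
Step 2: partial derivatives
  f_x(x, y) = -6*x**2 - 2*y - 2, f_y(x, y) = -2*x + 6*y**2 + 2*y - 1.
  f_x(P) = -28, f_y(P) = 11 (gradient nonzero, so P is smooth).
Step 3: tangent line at P: -28·(x − -2) + 11·(y − 1) = 0.
Expanding: -28*x + 11*y - 67 = 0.


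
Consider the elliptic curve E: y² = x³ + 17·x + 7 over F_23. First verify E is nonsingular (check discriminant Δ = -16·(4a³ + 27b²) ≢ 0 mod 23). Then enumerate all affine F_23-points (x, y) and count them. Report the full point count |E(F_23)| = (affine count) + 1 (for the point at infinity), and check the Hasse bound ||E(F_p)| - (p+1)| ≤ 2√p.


Affine points = {(1, 5), (1, 18), (2, 7), (2, 16), (3, 4), (3, 19), (4, 1), (4, 22), (6, 7), (6, 16), (7, 3), (7, 20), (10, 2), (10, 21), (15, 7), (15, 16), (18, 2), (18, 21), (19, 6), (19, 17), (22, 9), (22, 14)}; affine count = 22; |E(F_23)| = 23.

Discriminant check: Δ ∝ 4a³ + 27b² = 4·17³ + 27·7² = 4·4913 + 27·49 ≡ 22 (mod 23). Nonzero ⇒ E is nonsingular.
For each x ∈ F_23, compute rhs = x³ + 17·x + 7 mod 23, then count y ∈ F_23 with y² ≡ rhs.
  x = 0: rhs = 7, matching y values: none (0 points).
  x = 1: rhs = 2, matching y values: 5, 18 (2 points).
  x = 2: rhs = 3, matching y values: 7, 16 (2 points).
  x = 3: rhs = 16, matching y values: 4, 19 (2 points).
  x = 4: rhs = 1, matching y values: 1, 22 (2 points).
  x = 5: rhs = 10, matching y values: none (0 points).
  x = 6: rhs = 3, matching y values: 7, 16 (2 points).
  x = 7: rhs = 9, matching y values: 3, 20 (2 points).
  x = 8: rhs = 11, matching y values: none (0 points).
  x = 9: rhs = 15, matching y values: none (0 points).
  x = 10: rhs = 4, matching y values: 2, 21 (2 points).
  x = 11: rhs = 7, matching y values: none (0 points).
  x = 12: rhs = 7, matching y values: none (0 points).
  x = 13: rhs = 10, matching y values: none (0 points).
  x = 14: rhs = 22, matching y values: none (0 points).
  x = 15: rhs = 3, matching y values: 7, 16 (2 points).
  x = 16: rhs = 5, matching y values: none (0 points).
  x = 17: rhs = 11, matching y values: none (0 points).
  x = 18: rhs = 4, matching y values: 2, 21 (2 points).
  x = 19: rhs = 13, matching y values: 6, 17 (2 points).
  x = 20: rhs = 21, matching y values: none (0 points).
  x = 21: rhs = 11, matching y values: none (0 points).
  x = 22: rhs = 12, matching y values: 9, 14 (2 points).
Total affine count: 22.
Full point count |E(F_23)| = 22 + 1 = 23.
Hasse bound: |23 − (23+1)| = |-1| = 1 ≤ 2√23 ≈ 9.5917 ✓.


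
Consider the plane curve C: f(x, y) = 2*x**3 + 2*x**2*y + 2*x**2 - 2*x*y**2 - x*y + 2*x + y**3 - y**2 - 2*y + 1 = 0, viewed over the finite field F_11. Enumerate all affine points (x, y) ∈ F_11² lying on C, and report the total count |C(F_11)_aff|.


Affine F_11-points: {(1, 8), (1, 9), (2, 8), (3, 6), (4, 1), (4, 7), (6, 0), (6, 6), (6, 7), (7, 4), (8, 3), (9, 0), (10, 5), (10, 8)}; count = 14.

For each of the 121 pairs (x, y) ∈ F_11², evaluate f(x, y) mod 11. Record the zeros.
  x = 0: [0↦1, 1↦10, 2↦1, 3↦2, 4↦8, 5↦3, 6↦4, 7↦6, 8↦4, 9↦4, 10↦1]  zeros at y ∈ ∅
  x = 1: [0↦7, 1↦4, 2↦1, 3↦4, 4↦8, 5↦8, 6↦10, 7↦9, 8↦0, 9↦0, 10↦4]  zeros at y ∈ {8, 9}
  x = 2: [0↦7, 1↦7, 2↦3, 3↦1, 4↦7, 5↦5, 6↦1, 7↦1, 8↦0, 9↦4, 10↦8]  zeros at y ∈ {8}
  x = 3: [0↦2, 1↦9, 2↦8, 3↦5, 4↦6, 5↦6, 6↦0, 7↦5, 8↦5, 9↦6, 10↦3]  zeros at y ∈ {6}
  x = 4: [0↦4, 1↦0, 2↦6, 3↦6, 4↦6, 5↦1, 6↦8, 7↦0, 8↦5, 9↦7, 10↦1]  zeros at y ∈ {1, 7}
  x = 5: [0↦3, 1↦3, 2↦9, 3↦5, 4↦8, 5↦2, 6↦4, 7↦9, 8↦1, 9↦8, 10↦3]  zeros at y ∈ ∅
  x = 6: [0↦0, 1↦8, 2↦7, 3↦3, 4↦2, 5↦10, 6↦0, 7↦0, 8↦5, 9↦10, 10↦10]  zeros at y ∈ {0, 6, 7}
  x = 7: [0↦7, 1↦5, 2↦1, 3↦1, 4↦0, 5↦4, 6↦8, 7↦7, 8↦7, 9↦3, 10↦1]  zeros at y ∈ {4}
  x = 8: [0↦3, 1↦6, 2↦3, 3↦0, 4↦3, 5↦7, 6↦7, 7↦9, 8↦8, 9↦10, 10↦10]  zeros at y ∈ {3}
  x = 9: [0↦0, 1↦1, 2↦3, 3↦1, 4↦1, 5↦9, 6↦9, 7↦7, 8↦9, 9↦10, 10↦5]  zeros at y ∈ {0}
  x = 10: [0↦10, 1↦2, 2↦2, 3↦5, 4↦6, 5↦0, 6↦4, 7↦2, 8↦0, 9↦4, 10↦9]  zeros at y ∈ {5, 8}
Collecting zeros: affine points = {(1, 8), (1, 9), (2, 8), (3, 6), (4, 1), (4, 7), (6, 0), (6, 6), (6, 7), (7, 4), (8, 3), (9, 0), (10, 5), (10, 8)}.
Total count |C(F_11)_aff| = 14.


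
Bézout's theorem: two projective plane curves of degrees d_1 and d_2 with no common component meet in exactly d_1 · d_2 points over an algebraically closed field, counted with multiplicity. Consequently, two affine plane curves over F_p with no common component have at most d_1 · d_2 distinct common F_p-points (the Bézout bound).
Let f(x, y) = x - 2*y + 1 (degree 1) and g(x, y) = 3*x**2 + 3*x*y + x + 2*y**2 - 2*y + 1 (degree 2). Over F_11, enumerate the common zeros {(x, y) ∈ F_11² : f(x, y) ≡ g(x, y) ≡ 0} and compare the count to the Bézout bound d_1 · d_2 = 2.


Common zeros: ∅; count = 0; Bézout bound = 2.

deg(f) = 1, deg(g) = 2, so Bézout bound = 2.
Scan x ∈ F_11. For each x, list the y ∈ F_11 with f(x, y) ≡ 0 and those with g(x, y) ≡ 0 (mod 11); the common zeros in that column are the intersection.
  x = 0: f ≡ 0 at y ∈ {6}; g ≡ 0 at y ∈ ∅; common: ∅.
  x = 1: f ≡ 0 at y ∈ {1}; g ≡ 0 at y ∈ {7, 9}; common: ∅.
  x = 2: f ≡ 0 at y ∈ {7}; g ≡ 0 at y ∈ ∅; common: ∅.
  x = 3: f ≡ 0 at y ∈ {2}; g ≡ 0 at y ∈ ∅; common: ∅.
  x = 4: f ≡ 0 at y ∈ {8}; g ≡ 0 at y ∈ ∅; common: ∅.
  x = 5: f ≡ 0 at y ∈ {3}; g ≡ 0 at y ∈ {4, 6}; common: ∅.
  x = 6: f ≡ 0 at y ∈ {9}; g ≡ 0 at y ∈ ∅; common: ∅.
  x = 7: f ≡ 0 at y ∈ {4}; g ≡ 0 at y ∈ {1, 6}; common: ∅.
  x = 8: f ≡ 0 at y ∈ {10}; g ≡ 0 at y ∈ {2, 9}; common: ∅.
  x = 9: f ≡ 0 at y ∈ {5}; g ≡ 0 at y ∈ {0, 4}; common: ∅.
  x = 10: f ≡ 0 at y ∈ {0}; g ≡ 0 at y ∈ {1, 7}; common: ∅.
Collecting: common zeros = ∅, so the count is 0.
Comparison with the Bézout bound: 0 ≤ 2 = deg(f)·deg(g), as expected for curves with no common component (the affine F_11-count falls short of the bound because intersections may lie at infinity, over extension fields, or carry multiplicity).


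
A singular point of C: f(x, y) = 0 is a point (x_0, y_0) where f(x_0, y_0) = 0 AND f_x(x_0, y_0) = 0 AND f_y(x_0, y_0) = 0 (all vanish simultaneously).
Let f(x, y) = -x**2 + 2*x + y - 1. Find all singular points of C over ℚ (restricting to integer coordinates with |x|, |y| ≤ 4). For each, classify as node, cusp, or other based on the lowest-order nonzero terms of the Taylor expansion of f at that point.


No singular points in the scanned grid; C is smooth there.

Compute partial derivatives:
  f_x = 2 - 2*x.
  f_y = 1.
f_y = 1 is a nonzero constant, so f_y never vanishes: no point (x, y) can satisfy f = f_x = f_y = 0. In particular no (x, y) ∈ {−4, ..., 4}² is singular; the curve is smooth.


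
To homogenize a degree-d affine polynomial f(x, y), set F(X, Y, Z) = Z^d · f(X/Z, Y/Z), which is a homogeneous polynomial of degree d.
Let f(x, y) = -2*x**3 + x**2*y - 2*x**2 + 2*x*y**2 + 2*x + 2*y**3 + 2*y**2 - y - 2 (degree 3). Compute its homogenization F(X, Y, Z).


F(X, Y, Z) = -2*X**3 + X**2*Y - 2*X**2*Z + 2*X*Y**2 + 2*X*Z**2 + 2*Y**3 + 2*Y**2*Z - Y*Z**2 - 2*Z**3

deg(f) = 3.
Substitute x = X/Z, y = Y/Z into f, then multiply by Z^3.
  monomial -2·x^3·y^0 ↦ -2·X^3·Y^0·Z^0.
  monomial 1·x^2·y^1 ↦ 1·X^2·Y^1·Z^0.
  monomial -2·x^2·y^0 ↦ -2·X^2·Y^0·Z^1.
  monomial 2·x^1·y^2 ↦ 2·X^1·Y^2·Z^0.
  monomial 2·x^1·y^0 ↦ 2·X^1·Y^0·Z^2.
  monomial 2·x^0·y^3 ↦ 2·X^0·Y^3·Z^0.
  monomial 2·x^0·y^2 ↦ 2·X^0·Y^2·Z^1.
  monomial -1·x^0·y^1 ↦ -1·X^0·Y^1·Z^2.
  monomial -2·x^0·y^0 ↦ -2·X^0·Y^0·Z^3.
Collecting: F(X, Y, Z) = -2*X**3 + X**2*Y - 2*X**2*Z + 2*X*Y**2 + 2*X*Z**2 + 2*Y**3 + 2*Y**2*Z - Y*Z**2 - 2*Z**3.


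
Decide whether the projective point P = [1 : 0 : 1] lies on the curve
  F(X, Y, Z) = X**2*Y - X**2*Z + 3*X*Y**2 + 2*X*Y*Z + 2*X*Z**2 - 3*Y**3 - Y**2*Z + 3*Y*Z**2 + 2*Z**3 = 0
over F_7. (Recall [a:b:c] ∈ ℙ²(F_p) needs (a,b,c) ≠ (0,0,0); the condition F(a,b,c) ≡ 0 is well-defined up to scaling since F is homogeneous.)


F(1,0,1) ≡ 3 (mod 7); P is NOT on the curve.

Evaluate F(1, 0, 1) term-by-term (mod 7).
  X**2*Y ↦ 1·1·0·1 = 0
  -X**2*Z ↦ -1·1·1·1 = -1
  3*X*Y**2 ↦ 3·1·0·1 = 0
  2*X*Y*Z ↦ 2·1·0·1 = 0
  2*X*Z**2 ↦ 2·1·1·1 = 2
  -3*Y**3 ↦ -3·1·0·1 = 0
  -Y**2*Z ↦ -1·1·0·1 = 0
  3*Y*Z**2 ↦ 3·1·0·1 = 0
  2*Z**3 ↦ 2·1·1·1 = 2
Sum: F(1, 0, 1) = (0) + (-1) + (0) + (0) + (2) + (0) + (0) + (0) + (2) = 3.
Reducing mod 7: 3 ≡ 3 (mod 7).
Since F(a, b, c) ≡ 3 ≠ 0 (mod 7), P does NOT lie on the curve.


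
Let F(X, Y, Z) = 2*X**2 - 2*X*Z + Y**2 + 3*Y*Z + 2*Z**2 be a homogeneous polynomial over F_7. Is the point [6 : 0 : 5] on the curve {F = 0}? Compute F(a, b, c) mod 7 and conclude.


F(6,0,5) ≡ 6 (mod 7); P is NOT on the curve.

Evaluate F(6, 0, 5) term-by-term (mod 7).
  2*X**2 ↦ 2·36·1·1 = 72
  -2*X*Z ↦ -2·6·1·5 = -60
  Y**2 ↦ 1·1·0·1 = 0
  3*Y*Z ↦ 3·1·0·5 = 0
  2*Z**2 ↦ 2·1·1·25 = 50
Sum: F(6, 0, 5) = (72) + (-60) + (0) + (0) + (50) = 62.
Reducing mod 7: 62 ≡ 6 (mod 7).
Since F(a, b, c) ≡ 6 ≠ 0 (mod 7), P does NOT lie on the curve.


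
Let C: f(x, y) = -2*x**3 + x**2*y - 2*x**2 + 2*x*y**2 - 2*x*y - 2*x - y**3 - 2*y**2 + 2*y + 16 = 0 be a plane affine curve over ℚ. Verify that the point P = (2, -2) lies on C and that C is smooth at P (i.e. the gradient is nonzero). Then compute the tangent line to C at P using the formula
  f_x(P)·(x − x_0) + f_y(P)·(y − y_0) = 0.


Tangent line at P: -30*x - 18*y + 24 = 0.

Step 1: f(2, -2) = 0, so P lies on C.
Step 2: partial derivatives
  f_x(x, y) = -6*x**2 + 2*x*y - 4*x + 2*y**2 - 2*y - 2, f_y(x, y) = x**2 + 4*x*y - 2*x - 3*y**2 - 4*y + 2.
  f_x(P) = -30, f_y(P) = -18 (gradient nonzero, so P is smooth).
Step 3: tangent line at P: -30·(x − 2) + -18·(y − -2) = 0.
Expanding: -30*x - 18*y + 24 = 0.


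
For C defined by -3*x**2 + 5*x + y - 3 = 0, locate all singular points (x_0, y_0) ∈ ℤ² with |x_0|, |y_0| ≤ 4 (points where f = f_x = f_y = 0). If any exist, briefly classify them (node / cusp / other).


No singular points in the scanned grid; C is smooth there.

Compute partial derivatives:
  f_x = 5 - 6*x.
  f_y = 1.
f_y = 1 is a nonzero constant, so f_y never vanishes: no point (x, y) can satisfy f = f_x = f_y = 0. In particular no (x, y) ∈ {−4, ..., 4}² is singular; the curve is smooth.


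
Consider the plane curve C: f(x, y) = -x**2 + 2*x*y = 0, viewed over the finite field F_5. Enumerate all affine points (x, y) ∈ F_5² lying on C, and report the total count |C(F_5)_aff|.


Affine F_5-points: {(0, 0), (0, 1), (0, 2), (0, 3), (0, 4), (1, 3), (2, 1), (3, 4), (4, 2)}; count = 9.

For each of the 25 pairs (x, y) ∈ F_5², evaluate f(x, y) mod 5. Record the zeros.
  x = 0: [0↦0, 1↦0, 2↦0, 3↦0, 4↦0]  zeros at y ∈ {0, 1, 2, 3, 4}
  x = 1: [0↦4, 1↦1, 2↦3, 3↦0, 4↦2]  zeros at y ∈ {3}
  x = 2: [0↦1, 1↦0, 2↦4, 3↦3, 4↦2]  zeros at y ∈ {1}
  x = 3: [0↦1, 1↦2, 2↦3, 3↦4, 4↦0]  zeros at y ∈ {4}
  x = 4: [0↦4, 1↦2, 2↦0, 3↦3, 4↦1]  zeros at y ∈ {2}
Collecting zeros: affine points = {(0, 0), (0, 1), (0, 2), (0, 3), (0, 4), (1, 3), (2, 1), (3, 4), (4, 2)}.
Total count |C(F_5)_aff| = 9.


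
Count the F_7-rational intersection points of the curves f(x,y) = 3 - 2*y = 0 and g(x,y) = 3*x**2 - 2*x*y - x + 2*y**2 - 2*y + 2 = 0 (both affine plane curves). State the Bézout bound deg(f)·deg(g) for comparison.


Common zeros: {(0, 5), (6, 5)}; count = 2; Bézout bound = 2.

deg(f) = 1, deg(g) = 2, so Bézout bound = 2.
Scan x ∈ F_7. For each x, list the y ∈ F_7 with f(x, y) ≡ 0 and those with g(x, y) ≡ 0 (mod 7); the common zeros in that column are the intersection.
  x = 0: f ≡ 0 at y ∈ {5}; g ≡ 0 at y ∈ {3, 5}; common: {5}.
  x = 1: f ≡ 0 at y ∈ {5}; g ≡ 0 at y ∈ ∅; common: ∅.
  x = 2: f ≡ 0 at y ∈ {5}; g ≡ 0 at y ∈ ∅; common: ∅.
  x = 3: f ≡ 0 at y ∈ {5}; g ≡ 0 at y ∈ ∅; common: ∅.
  x = 4: f ≡ 0 at y ∈ {5}; g ≡ 0 at y ∈ ∅; common: ∅.
  x = 5: f ≡ 0 at y ∈ {5}; g ≡ 0 at y ∈ {2, 4}; common: ∅.
  x = 6: f ≡ 0 at y ∈ {5}; g ≡ 0 at y ∈ {2, 5}; common: {5}.
Collecting: common zeros = {(0, 5), (6, 5)}, so the count is 2.
Comparison with the Bézout bound: 2 ≤ 2 = deg(f)·deg(g), as expected for curves with no common component (the bound is attained).


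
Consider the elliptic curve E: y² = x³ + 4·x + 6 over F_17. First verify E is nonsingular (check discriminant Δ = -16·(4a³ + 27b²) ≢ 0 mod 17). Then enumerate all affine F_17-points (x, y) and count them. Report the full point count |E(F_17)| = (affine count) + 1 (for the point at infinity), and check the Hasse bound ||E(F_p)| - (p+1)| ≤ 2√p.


Affine points = {(4, 1), (4, 16), (5, 7), (5, 10), (6, 5), (6, 12), (10, 3), (10, 14), (11, 2), (11, 15), (14, 1), (14, 16), (16, 1), (16, 16)}; affine count = 14; |E(F_17)| = 15.

Discriminant check: Δ ∝ 4a³ + 27b² = 4·4³ + 27·6² = 4·64 + 27·36 ≡ 4 (mod 17). Nonzero ⇒ E is nonsingular.
For each x ∈ F_17, compute rhs = x³ + 4·x + 6 mod 17, then count y ∈ F_17 with y² ≡ rhs.
  x = 0: rhs = 6, matching y values: none (0 points).
  x = 1: rhs = 11, matching y values: none (0 points).
  x = 2: rhs = 5, matching y values: none (0 points).
  x = 3: rhs = 11, matching y values: none (0 points).
  x = 4: rhs = 1, matching y values: 1, 16 (2 points).
  x = 5: rhs = 15, matching y values: 7, 10 (2 points).
  x = 6: rhs = 8, matching y values: 5, 12 (2 points).
  x = 7: rhs = 3, matching y values: none (0 points).
  x = 8: rhs = 6, matching y values: none (0 points).
  x = 9: rhs = 6, matching y values: none (0 points).
  x = 10: rhs = 9, matching y values: 3, 14 (2 points).
  x = 11: rhs = 4, matching y values: 2, 15 (2 points).
  x = 12: rhs = 14, matching y values: none (0 points).
  x = 13: rhs = 11, matching y values: none (0 points).
  x = 14: rhs = 1, matching y values: 1, 16 (2 points).
  x = 15: rhs = 7, matching y values: none (0 points).
  x = 16: rhs = 1, matching y values: 1, 16 (2 points).
Total affine count: 14.
Full point count |E(F_17)| = 14 + 1 = 15.
Hasse bound: |15 − (17+1)| = |-3| = 3 ≤ 2√17 ≈ 8.2462 ✓.


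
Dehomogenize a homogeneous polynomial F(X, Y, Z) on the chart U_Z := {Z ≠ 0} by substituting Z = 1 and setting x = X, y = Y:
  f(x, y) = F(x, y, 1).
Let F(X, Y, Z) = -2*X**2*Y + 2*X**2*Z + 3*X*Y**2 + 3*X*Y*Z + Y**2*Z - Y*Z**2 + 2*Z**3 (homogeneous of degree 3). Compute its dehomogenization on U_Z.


f(x, y) = -2*x**2*y + 2*x**2 + 3*x*y**2 + 3*x*y + y**2 - y + 2

On U_Z we set Z = 1. Each monomial c·X^i·Y^j·Z^k in F becomes c·x^i·y^j·1^k = c·x^i·y^j.
Substituting Z = 1: F(X, Y, 1) = -2*x**2*y + 2*x**2 + 3*x*y**2 + 3*x*y + y**2 - y + 2.
Note: deg(f) ≤ deg(F) = 3; strict inequality happens when F is divisible by Z (lost terms).


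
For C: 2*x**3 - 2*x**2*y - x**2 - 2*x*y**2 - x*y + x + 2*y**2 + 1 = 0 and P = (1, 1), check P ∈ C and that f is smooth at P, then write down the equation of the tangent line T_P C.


Tangent line at P: -2*x - 3*y + 5 = 0.

Step 1: f(1, 1) = 0, so P lies on C.
Step 2: partial derivatives
  f_x(x, y) = 6*x**2 - 4*x*y - 2*x - 2*y**2 - y + 1, f_y(x, y) = -2*x**2 - 4*x*y - x + 4*y.
  f_x(P) = -2, f_y(P) = -3 (gradient nonzero, so P is smooth).
Step 3: tangent line at P: -2·(x − 1) + -3·(y − 1) = 0.
Expanding: -2*x - 3*y + 5 = 0.


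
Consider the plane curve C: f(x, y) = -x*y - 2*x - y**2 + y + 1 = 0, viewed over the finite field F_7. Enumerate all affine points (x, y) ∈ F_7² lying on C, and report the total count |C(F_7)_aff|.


Affine F_7-points: {(4, 0), (4, 4), (5, 1), (5, 2), (6, 3), (6, 6)}; count = 6.

For each of the 49 pairs (x, y) ∈ F_7², evaluate f(x, y) mod 7. Record the zeros.
  x = 0: [0↦1, 1↦1, 2↦6, 3↦2, 4↦3, 5↦2, 6↦6]  zeros at y ∈ ∅
  x = 1: [0↦6, 1↦5, 2↦2, 3↦4, 4↦4, 5↦2, 6↦5]  zeros at y ∈ ∅
  x = 2: [0↦4, 1↦2, 2↦5, 3↦6, 4↦5, 5↦2, 6↦4]  zeros at y ∈ ∅
  x = 3: [0↦2, 1↦6, 2↦1, 3↦1, 4↦6, 5↦2, 6↦3]  zeros at y ∈ ∅
  x = 4: [0↦0, 1↦3, 2↦4, 3↦3, 4↦0, 5↦2, 6↦2]  zeros at y ∈ {0, 4}
  x = 5: [0↦5, 1↦0, 2↦0, 3↦5, 4↦1, 5↦2, 6↦1]  zeros at y ∈ {1, 2}
  x = 6: [0↦3, 1↦4, 2↦3, 3↦0, 4↦2, 5↦2, 6↦0]  zeros at y ∈ {3, 6}
Collecting zeros: affine points = {(4, 0), (4, 4), (5, 1), (5, 2), (6, 3), (6, 6)}.
Total count |C(F_7)_aff| = 6.


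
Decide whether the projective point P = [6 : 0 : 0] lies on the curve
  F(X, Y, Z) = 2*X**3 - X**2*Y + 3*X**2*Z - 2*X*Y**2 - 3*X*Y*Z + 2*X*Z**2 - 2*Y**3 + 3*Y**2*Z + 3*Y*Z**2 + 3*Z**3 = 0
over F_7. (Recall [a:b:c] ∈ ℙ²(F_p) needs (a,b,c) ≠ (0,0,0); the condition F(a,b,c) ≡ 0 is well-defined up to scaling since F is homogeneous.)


F(6,0,0) ≡ 5 (mod 7); P is NOT on the curve.

Evaluate F(6, 0, 0) term-by-term (mod 7).
  2*X**3 ↦ 2·216·1·1 = 432
  -X**2*Y ↦ -1·36·0·1 = 0
  3*X**2*Z ↦ 3·36·1·0 = 0
  -2*X*Y**2 ↦ -2·6·0·1 = 0
  -3*X*Y*Z ↦ -3·6·0·0 = 0
  2*X*Z**2 ↦ 2·6·1·0 = 0
  -2*Y**3 ↦ -2·1·0·1 = 0
  3*Y**2*Z ↦ 3·1·0·0 = 0
  3*Y*Z**2 ↦ 3·1·0·0 = 0
  3*Z**3 ↦ 3·1·1·0 = 0
Sum: F(6, 0, 0) = (432) + (0) + (0) + (0) + (0) + (0) + (0) + (0) + (0) + (0) = 432.
Reducing mod 7: 432 ≡ 5 (mod 7).
Since F(a, b, c) ≡ 5 ≠ 0 (mod 7), P does NOT lie on the curve.


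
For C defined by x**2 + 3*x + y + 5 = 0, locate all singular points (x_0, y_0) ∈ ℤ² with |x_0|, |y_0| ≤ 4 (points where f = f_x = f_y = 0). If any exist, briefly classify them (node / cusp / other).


No singular points in the scanned grid; C is smooth there.

Compute partial derivatives:
  f_x = 2*x + 3.
  f_y = 1.
f_y = 1 is a nonzero constant, so f_y never vanishes: no point (x, y) can satisfy f = f_x = f_y = 0. In particular no (x, y) ∈ {−4, ..., 4}² is singular; the curve is smooth.


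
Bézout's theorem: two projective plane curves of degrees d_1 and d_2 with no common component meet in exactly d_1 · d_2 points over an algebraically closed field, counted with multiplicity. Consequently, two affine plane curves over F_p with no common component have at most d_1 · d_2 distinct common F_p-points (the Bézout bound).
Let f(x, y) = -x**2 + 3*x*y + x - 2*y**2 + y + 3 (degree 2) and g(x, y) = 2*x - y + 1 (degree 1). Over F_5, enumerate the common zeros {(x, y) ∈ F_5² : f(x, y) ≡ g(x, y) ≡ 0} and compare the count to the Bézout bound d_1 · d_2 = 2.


Common zeros: ∅; count = 0; Bézout bound = 2.

deg(f) = 2, deg(g) = 1, so Bézout bound = 2.
Scan x ∈ F_5. For each x, list the y ∈ F_5 with f(x, y) ≡ 0 and those with g(x, y) ≡ 0 (mod 5); the common zeros in that column are the intersection.
  x = 0: f ≡ 0 at y ∈ {4}; g ≡ 0 at y ∈ {1}; common: ∅.
  x = 1: f ≡ 0 at y ∈ {1}; g ≡ 0 at y ∈ {3}; common: ∅.
  x = 2: f ≡ 0 at y ∈ ∅; g ≡ 0 at y ∈ {0}; common: ∅.
  x = 3: f ≡ 0 at y ∈ {1, 4}; g ≡ 0 at y ∈ {2}; common: ∅.
  x = 4: f ≡ 0 at y ∈ ∅; g ≡ 0 at y ∈ {4}; common: ∅.
Collecting: common zeros = ∅, so the count is 0.
Comparison with the Bézout bound: 0 ≤ 2 = deg(f)·deg(g), as expected for curves with no common component (the affine F_5-count falls short of the bound because intersections may lie at infinity, over extension fields, or carry multiplicity).


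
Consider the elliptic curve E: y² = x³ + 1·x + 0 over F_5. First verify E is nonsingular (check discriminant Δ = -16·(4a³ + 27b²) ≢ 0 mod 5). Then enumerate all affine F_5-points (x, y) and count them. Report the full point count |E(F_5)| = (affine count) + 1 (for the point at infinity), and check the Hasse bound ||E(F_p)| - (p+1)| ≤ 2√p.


Affine points = {(0, 0), (2, 0), (3, 0)}; affine count = 3; |E(F_5)| = 4.

Discriminant check: Δ ∝ 4a³ + 27b² = 4·1³ + 27·0² = 4·1 + 27·0 ≡ 4 (mod 5). Nonzero ⇒ E is nonsingular.
For each x ∈ F_5, compute rhs = x³ + 1·x + 0 mod 5, then count y ∈ F_5 with y² ≡ rhs.
  x = 0: rhs = 0, matching y values: 0 (1 points).
  x = 1: rhs = 2, matching y values: none (0 points).
  x = 2: rhs = 0, matching y values: 0 (1 points).
  x = 3: rhs = 0, matching y values: 0 (1 points).
  x = 4: rhs = 3, matching y values: none (0 points).
Total affine count: 3.
Full point count |E(F_5)| = 3 + 1 = 4.
Hasse bound: |4 − (5+1)| = |-2| = 2 ≤ 2√5 ≈ 4.4721 ✓.


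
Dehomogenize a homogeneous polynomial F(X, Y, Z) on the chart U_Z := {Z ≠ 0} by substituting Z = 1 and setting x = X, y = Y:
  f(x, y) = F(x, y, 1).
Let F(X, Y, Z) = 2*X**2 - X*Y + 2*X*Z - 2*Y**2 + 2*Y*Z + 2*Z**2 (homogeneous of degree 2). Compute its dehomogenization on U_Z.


f(x, y) = 2*x**2 - x*y + 2*x - 2*y**2 + 2*y + 2

On U_Z we set Z = 1. Each monomial c·X^i·Y^j·Z^k in F becomes c·x^i·y^j·1^k = c·x^i·y^j.
Substituting Z = 1: F(X, Y, 1) = 2*x**2 - x*y + 2*x - 2*y**2 + 2*y + 2.
Note: deg(f) ≤ deg(F) = 2; strict inequality happens when F is divisible by Z (lost terms).


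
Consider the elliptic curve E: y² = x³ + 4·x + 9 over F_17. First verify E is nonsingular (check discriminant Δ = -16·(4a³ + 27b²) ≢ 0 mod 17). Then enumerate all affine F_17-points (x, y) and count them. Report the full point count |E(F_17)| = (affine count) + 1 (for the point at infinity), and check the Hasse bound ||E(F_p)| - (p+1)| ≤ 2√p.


Affine points = {(0, 3), (0, 14), (2, 5), (2, 12), (4, 2), (4, 15), (5, 1), (5, 16), (8, 3), (8, 14), (9, 3), (9, 14), (12, 0), (14, 2), (14, 15), (16, 2), (16, 15)}; affine count = 17; |E(F_17)| = 18.

Discriminant check: Δ ∝ 4a³ + 27b² = 4·4³ + 27·9² = 4·64 + 27·81 ≡ 12 (mod 17). Nonzero ⇒ E is nonsingular.
For each x ∈ F_17, compute rhs = x³ + 4·x + 9 mod 17, then count y ∈ F_17 with y² ≡ rhs.
  x = 0: rhs = 9, matching y values: 3, 14 (2 points).
  x = 1: rhs = 14, matching y values: none (0 points).
  x = 2: rhs = 8, matching y values: 5, 12 (2 points).
  x = 3: rhs = 14, matching y values: none (0 points).
  x = 4: rhs = 4, matching y values: 2, 15 (2 points).
  x = 5: rhs = 1, matching y values: 1, 16 (2 points).
  x = 6: rhs = 11, matching y values: none (0 points).
  x = 7: rhs = 6, matching y values: none (0 points).
  x = 8: rhs = 9, matching y values: 3, 14 (2 points).
  x = 9: rhs = 9, matching y values: 3, 14 (2 points).
  x = 10: rhs = 12, matching y values: none (0 points).
  x = 11: rhs = 7, matching y values: none (0 points).
  x = 12: rhs = 0, matching y values: 0 (1 points).
  x = 13: rhs = 14, matching y values: none (0 points).
  x = 14: rhs = 4, matching y values: 2, 15 (2 points).
  x = 15: rhs = 10, matching y values: none (0 points).
  x = 16: rhs = 4, matching y values: 2, 15 (2 points).
Total affine count: 17.
Full point count |E(F_17)| = 17 + 1 = 18.
Hasse bound: |18 − (17+1)| = |0| = 0 ≤ 2√17 ≈ 8.2462 ✓.


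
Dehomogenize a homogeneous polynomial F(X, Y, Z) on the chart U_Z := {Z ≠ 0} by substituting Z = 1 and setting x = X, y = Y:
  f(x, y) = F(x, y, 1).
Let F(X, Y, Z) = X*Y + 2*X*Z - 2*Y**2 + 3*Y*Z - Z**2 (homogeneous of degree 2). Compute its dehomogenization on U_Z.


f(x, y) = x*y + 2*x - 2*y**2 + 3*y - 1

On U_Z we set Z = 1. Each monomial c·X^i·Y^j·Z^k in F becomes c·x^i·y^j·1^k = c·x^i·y^j.
Substituting Z = 1: F(X, Y, 1) = x*y + 2*x - 2*y**2 + 3*y - 1.
Note: deg(f) ≤ deg(F) = 2; strict inequality happens when F is divisible by Z (lost terms).


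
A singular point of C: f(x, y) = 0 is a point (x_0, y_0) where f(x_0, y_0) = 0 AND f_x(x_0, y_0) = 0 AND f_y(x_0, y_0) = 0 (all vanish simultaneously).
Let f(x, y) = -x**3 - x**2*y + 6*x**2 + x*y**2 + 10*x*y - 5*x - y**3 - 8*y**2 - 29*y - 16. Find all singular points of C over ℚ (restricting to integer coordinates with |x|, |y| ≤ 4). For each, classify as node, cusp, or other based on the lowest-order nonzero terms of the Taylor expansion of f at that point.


Singular points: {(3, -2)}; classification: node.

Compute partial derivatives:
  f_x = -3*x**2 - 2*x*y + 12*x + y**2 + 10*y - 5.
  f_y = -x**2 + 2*x*y + 10*x - 3*y**2 - 16*y - 29.
Scan x_0 ∈ {−4, ..., 4}. For each x_0, f_y(x_0, y) is a polynomial in y; find its integer roots y ∈ {−4, ..., 4}, then test f_x and f at those candidates.
  x = -4: f_y(-4, y) = -3*y**2 - 24*y - 85; no integer root y with |y| ≤ 4.
  x = -3: f_y(-3, y) = -3*y**2 - 22*y - 68; no integer root y with |y| ≤ 4.
  x = -2: f_y(-2, y) = -3*y**2 - 20*y - 53; no integer root y with |y| ≤ 4.
  x = -1: f_y(-1, y) = -3*y**2 - 18*y - 40; no integer root y with |y| ≤ 4.
  x = 0: f_y(0, y) = -3*y**2 - 16*y - 29; no integer root y with |y| ≤ 4.
  x = 1: f_y(1, y) = -3*y**2 - 14*y - 20; no integer root y with |y| ≤ 4.
  x = 2: f_y(2, y) = -3*y**2 - 12*y - 13; no integer root y with |y| ≤ 4.
  x = 3: f_y(3, y) = -3*y**2 - 10*y - 8; vanishes at y ∈ {-2}. (3, -2): f_x = 0, f = 0 — SINGULAR.
  x = 4: f_y(4, y) = -3*y**2 - 8*y - 5; vanishes at y ∈ {-1}. (4, -1): f_x = -6 ≠ 0.
Only singular point on the grid: (3, -2).
Classify: substitute x = 3 + u, y = -2 + v and expand: f = -u**3 - u**2*v - u**2 + u*v**2 - v**3 + v**2.
No constant or linear terms (consistent with a singular point). Quadratic part: -u**2 + v**2. Cubic part: -u**3 - u**2*v + u*v**2 - v**3.
The quadratic part v**2 - u**2 = (v − u)(v + u) splits into two distinct linear factors, so there are two distinct tangent lines y − -2 = ±(x − 3) — this is a node (ordinary double point).
Classification: node.


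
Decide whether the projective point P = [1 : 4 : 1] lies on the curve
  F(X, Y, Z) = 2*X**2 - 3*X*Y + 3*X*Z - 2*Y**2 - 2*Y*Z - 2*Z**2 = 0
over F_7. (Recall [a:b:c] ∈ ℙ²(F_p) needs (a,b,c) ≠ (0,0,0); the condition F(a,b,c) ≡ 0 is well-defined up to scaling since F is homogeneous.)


F(1,4,1) ≡ 0 (mod 7); P is on the curve.

Evaluate F(1, 4, 1) term-by-term (mod 7).
  2*X**2 ↦ 2·1·1·1 = 2
  -3*X*Y ↦ -3·1·4·1 = -12
  3*X*Z ↦ 3·1·1·1 = 3
  -2*Y**2 ↦ -2·1·16·1 = -32
  -2*Y*Z ↦ -2·1·4·1 = -8
  -2*Z**2 ↦ -2·1·1·1 = -2
Sum: F(1, 4, 1) = (2) + (-12) + (3) + (-32) + (-8) + (-2) = -49.
Reducing mod 7: -49 ≡ 0 (mod 7).
Since F(a, b, c) ≡ 0 (mod 7), P lies on the curve.


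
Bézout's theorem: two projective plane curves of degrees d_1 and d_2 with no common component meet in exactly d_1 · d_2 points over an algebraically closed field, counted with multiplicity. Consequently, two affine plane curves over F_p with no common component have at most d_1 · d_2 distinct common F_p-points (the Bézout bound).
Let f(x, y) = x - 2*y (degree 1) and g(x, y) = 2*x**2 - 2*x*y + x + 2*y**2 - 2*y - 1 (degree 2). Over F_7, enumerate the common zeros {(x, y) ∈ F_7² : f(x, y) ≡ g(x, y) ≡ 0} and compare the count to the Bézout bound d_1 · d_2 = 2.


Common zeros: ∅; count = 0; Bézout bound = 2.

deg(f) = 1, deg(g) = 2, so Bézout bound = 2.
Scan x ∈ F_7. For each x, list the y ∈ F_7 with f(x, y) ≡ 0 and those with g(x, y) ≡ 0 (mod 7); the common zeros in that column are the intersection.
  x = 0: f ≡ 0 at y ∈ {0}; g ≡ 0 at y ∈ ∅; common: ∅.
  x = 1: f ≡ 0 at y ∈ {4}; g ≡ 0 at y ∈ {1}; common: ∅.
  x = 2: f ≡ 0 at y ∈ {1}; g ≡ 0 at y ∈ ∅; common: ∅.
  x = 3: f ≡ 0 at y ∈ {5}; g ≡ 0 at y ∈ {1, 3}; common: ∅.
  x = 4: f ≡ 0 at y ∈ {2}; g ≡ 0 at y ∈ {0, 5}; common: ∅.
  x = 5: f ≡ 0 at y ∈ {6}; g ≡ 0 at y ∈ ∅; common: ∅.
  x = 6: f ≡ 0 at y ∈ {3}; g ≡ 0 at y ∈ {0}; common: ∅.
Collecting: common zeros = ∅, so the count is 0.
Comparison with the Bézout bound: 0 ≤ 2 = deg(f)·deg(g), as expected for curves with no common component (the affine F_7-count falls short of the bound because intersections may lie at infinity, over extension fields, or carry multiplicity).


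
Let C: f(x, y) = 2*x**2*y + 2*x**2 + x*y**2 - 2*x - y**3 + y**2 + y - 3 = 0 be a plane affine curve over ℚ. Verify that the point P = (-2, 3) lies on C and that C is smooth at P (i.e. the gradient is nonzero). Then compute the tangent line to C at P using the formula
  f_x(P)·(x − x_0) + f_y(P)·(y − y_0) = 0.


Tangent line at P: -25*x - 24*y + 22 = 0.

Step 1: f(-2, 3) = 0, so P lies on C.
Step 2: partial derivatives
  f_x(x, y) = 4*x*y + 4*x + y**2 - 2, f_y(x, y) = 2*x**2 + 2*x*y - 3*y**2 + 2*y + 1.
  f_x(P) = -25, f_y(P) = -24 (gradient nonzero, so P is smooth).
Step 3: tangent line at P: -25·(x − -2) + -24·(y − 3) = 0.
Expanding: -25*x - 24*y + 22 = 0.


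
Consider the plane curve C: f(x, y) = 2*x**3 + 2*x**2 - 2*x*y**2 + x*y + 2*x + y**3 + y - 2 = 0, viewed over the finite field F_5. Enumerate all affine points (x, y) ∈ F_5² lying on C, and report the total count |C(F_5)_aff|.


Affine F_5-points: {(0, 1), (1, 1), (3, 1), (3, 4)}; count = 4.

For each of the 25 pairs (x, y) ∈ F_5², evaluate f(x, y) mod 5. Record the zeros.
  x = 0: [0↦3, 1↦0, 2↦3, 3↦3, 4↦1]  zeros at y ∈ {1}
  x = 1: [0↦4, 1↦0, 2↦3, 3↦4, 4↦4]  zeros at y ∈ {1}
  x = 2: [0↦1, 1↦1, 2↦4, 3↦1, 4↦3]  zeros at y ∈ ∅
  x = 3: [0↦1, 1↦0, 2↦3, 3↦1, 4↦0]  zeros at y ∈ {1, 4}
  x = 4: [0↦1, 1↦4, 2↦2, 3↦1, 4↦2]  zeros at y ∈ ∅
Collecting zeros: affine points = {(0, 1), (1, 1), (3, 1), (3, 4)}.
Total count |C(F_5)_aff| = 4.


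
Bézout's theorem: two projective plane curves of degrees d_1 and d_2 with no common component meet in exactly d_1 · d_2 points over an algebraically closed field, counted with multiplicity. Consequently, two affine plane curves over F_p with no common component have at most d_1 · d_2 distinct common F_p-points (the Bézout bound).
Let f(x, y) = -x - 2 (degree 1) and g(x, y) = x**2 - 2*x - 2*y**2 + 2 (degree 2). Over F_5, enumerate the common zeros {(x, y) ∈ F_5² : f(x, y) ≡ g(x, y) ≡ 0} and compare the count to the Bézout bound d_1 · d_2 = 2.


Common zeros: {(3, 0)}; count = 1; Bézout bound = 2.

deg(f) = 1, deg(g) = 2, so Bézout bound = 2.
Scan x ∈ F_5. For each x, list the y ∈ F_5 with f(x, y) ≡ 0 and those with g(x, y) ≡ 0 (mod 5); the common zeros in that column are the intersection.
  x = 0: f ≡ 0 at y ∈ ∅; g ≡ 0 at y ∈ {1, 4}; common: ∅.
  x = 1: f ≡ 0 at y ∈ ∅; g ≡ 0 at y ∈ ∅; common: ∅.
  x = 2: f ≡ 0 at y ∈ ∅; g ≡ 0 at y ∈ {1, 4}; common: ∅.
  x = 3: f ≡ 0 at y ∈ {0, 1, 2, 3, 4}; g ≡ 0 at y ∈ {0}; common: {0}.
  x = 4: f ≡ 0 at y ∈ ∅; g ≡ 0 at y ∈ {0}; common: ∅.
Collecting: common zeros = {(3, 0)}, so the count is 1.
Comparison with the Bézout bound: 1 ≤ 2 = deg(f)·deg(g), as expected for curves with no common component (the affine F_5-count falls short of the bound because intersections may lie at infinity, over extension fields, or carry multiplicity).


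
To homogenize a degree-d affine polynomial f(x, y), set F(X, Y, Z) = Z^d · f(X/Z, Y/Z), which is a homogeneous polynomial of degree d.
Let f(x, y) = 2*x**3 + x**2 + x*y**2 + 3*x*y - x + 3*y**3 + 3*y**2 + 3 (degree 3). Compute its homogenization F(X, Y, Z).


F(X, Y, Z) = 2*X**3 + X**2*Z + X*Y**2 + 3*X*Y*Z - X*Z**2 + 3*Y**3 + 3*Y**2*Z + 3*Z**3

deg(f) = 3.
Substitute x = X/Z, y = Y/Z into f, then multiply by Z^3.
  monomial 2·x^3·y^0 ↦ 2·X^3·Y^0·Z^0.
  monomial 1·x^2·y^0 ↦ 1·X^2·Y^0·Z^1.
  monomial 1·x^1·y^2 ↦ 1·X^1·Y^2·Z^0.
  monomial 3·x^1·y^1 ↦ 3·X^1·Y^1·Z^1.
  monomial -1·x^1·y^0 ↦ -1·X^1·Y^0·Z^2.
  monomial 3·x^0·y^3 ↦ 3·X^0·Y^3·Z^0.
  monomial 3·x^0·y^2 ↦ 3·X^0·Y^2·Z^1.
  monomial 3·x^0·y^0 ↦ 3·X^0·Y^0·Z^3.
Collecting: F(X, Y, Z) = 2*X**3 + X**2*Z + X*Y**2 + 3*X*Y*Z - X*Z**2 + 3*Y**3 + 3*Y**2*Z + 3*Z**3.


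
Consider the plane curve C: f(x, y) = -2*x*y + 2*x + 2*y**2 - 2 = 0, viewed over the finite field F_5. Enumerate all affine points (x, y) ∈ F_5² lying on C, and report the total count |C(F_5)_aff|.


Affine F_5-points: {(0, 1), (0, 4), (1, 0), (1, 1), (2, 1), (3, 1), (3, 2), (4, 1), (4, 3)}; count = 9.

For each of the 25 pairs (x, y) ∈ F_5², evaluate f(x, y) mod 5. Record the zeros.
  x = 0: [0↦3, 1↦0, 2↦1, 3↦1, 4↦0]  zeros at y ∈ {1, 4}
  x = 1: [0↦0, 1↦0, 2↦4, 3↦2, 4↦4]  zeros at y ∈ {0, 1}
  x = 2: [0↦2, 1↦0, 2↦2, 3↦3, 4↦3]  zeros at y ∈ {1}
  x = 3: [0↦4, 1↦0, 2↦0, 3↦4, 4↦2]  zeros at y ∈ {1, 2}
  x = 4: [0↦1, 1↦0, 2↦3, 3↦0, 4↦1]  zeros at y ∈ {1, 3}
Collecting zeros: affine points = {(0, 1), (0, 4), (1, 0), (1, 1), (2, 1), (3, 1), (3, 2), (4, 1), (4, 3)}.
Total count |C(F_5)_aff| = 9.


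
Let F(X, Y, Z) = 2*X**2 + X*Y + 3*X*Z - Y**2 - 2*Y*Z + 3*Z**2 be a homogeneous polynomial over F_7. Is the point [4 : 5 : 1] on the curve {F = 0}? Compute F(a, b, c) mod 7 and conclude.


F(4,5,1) ≡ 4 (mod 7); P is NOT on the curve.

Evaluate F(4, 5, 1) term-by-term (mod 7).
  2*X**2 ↦ 2·16·1·1 = 32
  X*Y ↦ 1·4·5·1 = 20
  3*X*Z ↦ 3·4·1·1 = 12
  -Y**2 ↦ -1·1·25·1 = -25
  -2*Y*Z ↦ -2·1·5·1 = -10
  3*Z**2 ↦ 3·1·1·1 = 3
Sum: F(4, 5, 1) = (32) + (20) + (12) + (-25) + (-10) + (3) = 32.
Reducing mod 7: 32 ≡ 4 (mod 7).
Since F(a, b, c) ≡ 4 ≠ 0 (mod 7), P does NOT lie on the curve.


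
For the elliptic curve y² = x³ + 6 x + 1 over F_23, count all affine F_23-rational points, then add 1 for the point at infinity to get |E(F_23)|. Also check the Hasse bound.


Affine points = {(0, 1), (0, 22), (1, 10), (1, 13), (3, 0), (5, 8), (5, 15), (6, 0), (7, 8), (7, 15), (8, 3), (8, 20), (9, 5), (9, 18), (10, 7), (10, 16), (11, 8), (11, 15), (14, 0), (15, 4), (15, 19), (17, 5), (17, 18), (20, 5), (20, 18), (21, 2), (21, 21)}; affine count = 27; |E(F_23)| = 28.

Discriminant check: Δ ∝ 4a³ + 27b² = 4·6³ + 27·1² = 4·216 + 27·1 ≡ 17 (mod 23). Nonzero ⇒ E is nonsingular.
For each x ∈ F_23, compute rhs = x³ + 6·x + 1 mod 23, then count y ∈ F_23 with y² ≡ rhs.
  x = 0: rhs = 1, matching y values: 1, 22 (2 points).
  x = 1: rhs = 8, matching y values: 10, 13 (2 points).
  x = 2: rhs = 21, matching y values: none (0 points).
  x = 3: rhs = 0, matching y values: 0 (1 points).
  x = 4: rhs = 20, matching y values: none (0 points).
  x = 5: rhs = 18, matching y values: 8, 15 (2 points).
  x = 6: rhs = 0, matching y values: 0 (1 points).
  x = 7: rhs = 18, matching y values: 8, 15 (2 points).
  x = 8: rhs = 9, matching y values: 3, 20 (2 points).
  x = 9: rhs = 2, matching y values: 5, 18 (2 points).
  x = 10: rhs = 3, matching y values: 7, 16 (2 points).
  x = 11: rhs = 18, matching y values: 8, 15 (2 points).
  x = 12: rhs = 7, matching y values: none (0 points).
  x = 13: rhs = 22, matching y values: none (0 points).
  x = 14: rhs = 0, matching y values: 0 (1 points).
  x = 15: rhs = 16, matching y values: 4, 19 (2 points).
  x = 16: rhs = 7, matching y values: none (0 points).
  x = 17: rhs = 2, matching y values: 5, 18 (2 points).
  x = 18: rhs = 7, matching y values: none (0 points).
  x = 19: rhs = 5, matching y values: none (0 points).
  x = 20: rhs = 2, matching y values: 5, 18 (2 points).
  x = 21: rhs = 4, matching y values: 2, 21 (2 points).
  x = 22: rhs = 17, matching y values: none (0 points).
Total affine count: 27.
Full point count |E(F_23)| = 27 + 1 = 28.
Hasse bound: |28 − (23+1)| = |4| = 4 ≤ 2√23 ≈ 9.5917 ✓.


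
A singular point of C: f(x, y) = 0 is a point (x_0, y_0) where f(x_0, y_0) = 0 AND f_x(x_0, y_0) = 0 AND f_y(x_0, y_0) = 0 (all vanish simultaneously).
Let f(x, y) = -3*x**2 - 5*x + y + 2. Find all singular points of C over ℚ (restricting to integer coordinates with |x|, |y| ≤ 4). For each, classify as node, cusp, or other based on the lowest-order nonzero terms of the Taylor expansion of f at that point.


No singular points in the scanned grid; C is smooth there.

Compute partial derivatives:
  f_x = -6*x - 5.
  f_y = 1.
f_y = 1 is a nonzero constant, so f_y never vanishes: no point (x, y) can satisfy f = f_x = f_y = 0. In particular no (x, y) ∈ {−4, ..., 4}² is singular; the curve is smooth.


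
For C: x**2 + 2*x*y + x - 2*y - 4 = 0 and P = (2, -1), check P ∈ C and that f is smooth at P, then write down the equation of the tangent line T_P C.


Tangent line at P: 3*x + 2*y - 4 = 0.

Step 1: f(2, -1) = 0, so P lies on C.
Step 2: partial derivatives
  f_x(x, y) = 2*x + 2*y + 1, f_y(x, y) = 2*x - 2.
  f_x(P) = 3, f_y(P) = 2 (gradient nonzero, so P is smooth).
Step 3: tangent line at P: 3·(x − 2) + 2·(y − -1) = 0.
Expanding: 3*x + 2*y - 4 = 0.


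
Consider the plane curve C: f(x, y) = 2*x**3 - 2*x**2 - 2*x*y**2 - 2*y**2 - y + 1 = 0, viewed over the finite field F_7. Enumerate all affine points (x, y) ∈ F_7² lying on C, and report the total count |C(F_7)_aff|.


Affine F_7-points: {(0, 4), (0, 6), (2, 4), (3, 1), (3, 5), (6, 4)}; count = 6.

For each of the 49 pairs (x, y) ∈ F_7², evaluate f(x, y) mod 7. Record the zeros.
  x = 0: [0↦1, 1↦5, 2↦5, 3↦1, 4↦0, 5↦2, 6↦0]  zeros at y ∈ {4, 6}
  x = 1: [0↦1, 1↦3, 2↦4, 3↦4, 4↦3, 5↦1, 6↦5]  zeros at y ∈ ∅
  x = 2: [0↦2, 1↦2, 2↦4, 3↦1, 4↦0, 5↦1, 6↦4]  zeros at y ∈ {4}
  x = 3: [0↦2, 1↦0, 2↦3, 3↦4, 4↦3, 5↦0, 6↦2]  zeros at y ∈ {1, 5}
  x = 4: [0↦6, 1↦2, 2↦6, 3↦4, 4↦3, 5↦3, 6↦4]  zeros at y ∈ ∅
  x = 5: [0↦5, 1↦6, 2↦4, 3↦6, 4↦5, 5↦1, 6↦1]  zeros at y ∈ ∅
  x = 6: [0↦4, 1↦3, 2↦2, 3↦1, 4↦0, 5↦6, 6↦5]  zeros at y ∈ {4}
Collecting zeros: affine points = {(0, 4), (0, 6), (2, 4), (3, 1), (3, 5), (6, 4)}.
Total count |C(F_7)_aff| = 6.


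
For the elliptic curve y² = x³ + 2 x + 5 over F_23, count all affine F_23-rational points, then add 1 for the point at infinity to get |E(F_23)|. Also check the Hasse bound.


Affine points = {(1, 10), (1, 13), (4, 10), (4, 13), (5, 5), (5, 18), (6, 7), (6, 16), (8, 2), (8, 21), (9, 4), (9, 19), (10, 6), (10, 17), (11, 1), (11, 22), (12, 3), (12, 20), (15, 11), (15, 12), (16, 4), (16, 19), (18, 10), (18, 13), (19, 5), (19, 18), (20, 8), (20, 15), (21, 4), (21, 19), (22, 5), (22, 18)}; affine count = 32; |E(F_23)| = 33.

Discriminant check: Δ ∝ 4a³ + 27b² = 4·2³ + 27·5² = 4·8 + 27·25 ≡ 17 (mod 23). Nonzero ⇒ E is nonsingular.
For each x ∈ F_23, compute rhs = x³ + 2·x + 5 mod 23, then count y ∈ F_23 with y² ≡ rhs.
  x = 0: rhs = 5, matching y values: none (0 points).
  x = 1: rhs = 8, matching y values: 10, 13 (2 points).
  x = 2: rhs = 17, matching y values: none (0 points).
  x = 3: rhs = 15, matching y values: none (0 points).
  x = 4: rhs = 8, matching y values: 10, 13 (2 points).
  x = 5: rhs = 2, matching y values: 5, 18 (2 points).
  x = 6: rhs = 3, matching y values: 7, 16 (2 points).
  x = 7: rhs = 17, matching y values: none (0 points).
  x = 8: rhs = 4, matching y values: 2, 21 (2 points).
  x = 9: rhs = 16, matching y values: 4, 19 (2 points).
  x = 10: rhs = 13, matching y values: 6, 17 (2 points).
  x = 11: rhs = 1, matching y values: 1, 22 (2 points).
  x = 12: rhs = 9, matching y values: 3, 20 (2 points).
  x = 13: rhs = 20, matching y values: none (0 points).
  x = 14: rhs = 17, matching y values: none (0 points).
  x = 15: rhs = 6, matching y values: 11, 12 (2 points).
  x = 16: rhs = 16, matching y values: 4, 19 (2 points).
  x = 17: rhs = 7, matching y values: none (0 points).
  x = 18: rhs = 8, matching y values: 10, 13 (2 points).
  x = 19: rhs = 2, matching y values: 5, 18 (2 points).
  x = 20: rhs = 18, matching y values: 8, 15 (2 points).
  x = 21: rhs = 16, matching y values: 4, 19 (2 points).
  x = 22: rhs = 2, matching y values: 5, 18 (2 points).
Total affine count: 32.
Full point count |E(F_23)| = 32 + 1 = 33.
Hasse bound: |33 − (23+1)| = |9| = 9 ≤ 2√23 ≈ 9.5917 ✓.
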